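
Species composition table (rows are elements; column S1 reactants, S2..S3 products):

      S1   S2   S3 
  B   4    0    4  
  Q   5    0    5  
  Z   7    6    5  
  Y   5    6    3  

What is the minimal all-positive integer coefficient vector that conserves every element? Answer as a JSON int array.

Coefficients: [3, 1, 3]

B: 3·4 = 12 | 1·0+3·4 = 12
Q: 3·5 = 15 | 1·0+3·5 = 15
Z: 3·7 = 21 | 1·6+3·5 = 21
Y: 3·5 = 15 | 1·6+3·3 = 15
gcd(3,1,3) = 1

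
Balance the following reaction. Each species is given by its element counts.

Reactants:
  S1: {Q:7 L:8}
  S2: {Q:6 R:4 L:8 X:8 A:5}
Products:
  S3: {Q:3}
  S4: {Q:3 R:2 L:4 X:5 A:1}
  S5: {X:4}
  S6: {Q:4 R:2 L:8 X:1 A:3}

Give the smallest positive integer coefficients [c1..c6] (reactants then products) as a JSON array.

Q: 3·7+4·6 = 45 | 5·3+2·3+4·0+6·4 = 45
R: 3·0+4·4 = 16 | 5·0+2·2+4·0+6·2 = 16
L: 3·8+4·8 = 56 | 5·0+2·4+4·0+6·8 = 56
X: 3·0+4·8 = 32 | 5·0+2·5+4·4+6·1 = 32
A: 3·0+4·5 = 20 | 5·0+2·1+4·0+6·3 = 20
gcd(3,4,5,2,4,6) = 1

Coefficients: [3, 4, 5, 2, 4, 6]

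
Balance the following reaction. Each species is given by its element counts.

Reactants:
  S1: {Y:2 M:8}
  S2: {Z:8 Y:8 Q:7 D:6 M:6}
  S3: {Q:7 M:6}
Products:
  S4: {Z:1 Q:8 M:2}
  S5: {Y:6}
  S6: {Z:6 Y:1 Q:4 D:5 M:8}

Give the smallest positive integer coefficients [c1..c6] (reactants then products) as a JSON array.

Z: 1·0+5·8+3·0 = 40 | 4·1+6·0+6·6 = 40
Y: 1·2+5·8+3·0 = 42 | 4·0+6·6+6·1 = 42
Q: 1·0+5·7+3·7 = 56 | 4·8+6·0+6·4 = 56
D: 1·0+5·6+3·0 = 30 | 4·0+6·0+6·5 = 30
M: 1·8+5·6+3·6 = 56 | 4·2+6·0+6·8 = 56
gcd(1,5,3,4,6,6) = 1

Coefficients: [1, 5, 3, 4, 6, 6]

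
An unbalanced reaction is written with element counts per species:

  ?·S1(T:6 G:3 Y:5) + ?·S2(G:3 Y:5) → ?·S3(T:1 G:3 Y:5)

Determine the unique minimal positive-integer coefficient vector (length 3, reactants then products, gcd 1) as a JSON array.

Coefficients: [1, 5, 6]

T: 1·6+5·0 = 6 | 6·1 = 6
G: 1·3+5·3 = 18 | 6·3 = 18
Y: 1·5+5·5 = 30 | 6·5 = 30
gcd(1,5,6) = 1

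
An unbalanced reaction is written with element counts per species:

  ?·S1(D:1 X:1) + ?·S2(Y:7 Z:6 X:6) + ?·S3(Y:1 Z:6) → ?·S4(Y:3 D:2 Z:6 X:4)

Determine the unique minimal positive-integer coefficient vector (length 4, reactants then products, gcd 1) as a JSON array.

Y: 6·0+1·7+2·1 = 9 | 3·3 = 9
D: 6·1+1·0+2·0 = 6 | 3·2 = 6
Z: 6·0+1·6+2·6 = 18 | 3·6 = 18
X: 6·1+1·6+2·0 = 12 | 3·4 = 12
gcd(6,1,2,3) = 1

Coefficients: [6, 1, 2, 3]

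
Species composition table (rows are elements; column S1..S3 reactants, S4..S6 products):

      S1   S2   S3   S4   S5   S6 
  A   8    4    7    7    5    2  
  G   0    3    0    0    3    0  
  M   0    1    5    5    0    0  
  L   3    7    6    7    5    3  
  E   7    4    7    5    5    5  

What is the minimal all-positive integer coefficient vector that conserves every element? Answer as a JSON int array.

Coefficients: [2, 5, 3, 4, 5, 2]

A: 2·8+5·4+3·7 = 57 | 4·7+5·5+2·2 = 57
G: 2·0+5·3+3·0 = 15 | 4·0+5·3+2·0 = 15
M: 2·0+5·1+3·5 = 20 | 4·5+5·0+2·0 = 20
L: 2·3+5·7+3·6 = 59 | 4·7+5·5+2·3 = 59
E: 2·7+5·4+3·7 = 55 | 4·5+5·5+2·5 = 55
gcd(2,5,3,4,5,2) = 1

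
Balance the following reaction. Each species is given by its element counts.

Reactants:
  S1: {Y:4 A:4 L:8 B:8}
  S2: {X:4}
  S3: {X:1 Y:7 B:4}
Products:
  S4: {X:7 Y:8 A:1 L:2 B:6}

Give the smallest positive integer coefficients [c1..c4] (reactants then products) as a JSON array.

Coefficients: [1, 6, 4, 4]

X: 1·0+6·4+4·1 = 28 | 4·7 = 28
Y: 1·4+6·0+4·7 = 32 | 4·8 = 32
A: 1·4+6·0+4·0 = 4 | 4·1 = 4
L: 1·8+6·0+4·0 = 8 | 4·2 = 8
B: 1·8+6·0+4·4 = 24 | 4·6 = 24
gcd(1,6,4,4) = 1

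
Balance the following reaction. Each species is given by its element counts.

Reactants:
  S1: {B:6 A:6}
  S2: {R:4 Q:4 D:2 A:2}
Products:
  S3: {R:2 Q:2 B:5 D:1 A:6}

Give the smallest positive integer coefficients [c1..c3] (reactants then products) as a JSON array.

R: 5·0+3·4 = 12 | 6·2 = 12
Q: 5·0+3·4 = 12 | 6·2 = 12
B: 5·6+3·0 = 30 | 6·5 = 30
D: 5·0+3·2 = 6 | 6·1 = 6
A: 5·6+3·2 = 36 | 6·6 = 36
gcd(5,3,6) = 1

Coefficients: [5, 3, 6]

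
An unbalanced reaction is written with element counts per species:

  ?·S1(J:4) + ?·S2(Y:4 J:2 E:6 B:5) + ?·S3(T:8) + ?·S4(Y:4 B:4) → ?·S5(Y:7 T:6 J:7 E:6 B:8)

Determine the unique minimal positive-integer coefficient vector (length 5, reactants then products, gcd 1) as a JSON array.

Coefficients: [5, 4, 3, 3, 4]

Y: 5·0+4·4+3·0+3·4 = 28 | 4·7 = 28
T: 5·0+4·0+3·8+3·0 = 24 | 4·6 = 24
J: 5·4+4·2+3·0+3·0 = 28 | 4·7 = 28
E: 5·0+4·6+3·0+3·0 = 24 | 4·6 = 24
B: 5·0+4·5+3·0+3·4 = 32 | 4·8 = 32
gcd(5,4,3,3,4) = 1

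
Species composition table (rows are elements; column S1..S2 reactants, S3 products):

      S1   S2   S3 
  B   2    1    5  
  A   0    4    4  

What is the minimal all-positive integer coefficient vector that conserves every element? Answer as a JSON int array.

Coefficients: [2, 1, 1]

B: 2·2+1·1 = 5 | 1·5 = 5
A: 2·0+1·4 = 4 | 1·4 = 4
gcd(2,1,1) = 1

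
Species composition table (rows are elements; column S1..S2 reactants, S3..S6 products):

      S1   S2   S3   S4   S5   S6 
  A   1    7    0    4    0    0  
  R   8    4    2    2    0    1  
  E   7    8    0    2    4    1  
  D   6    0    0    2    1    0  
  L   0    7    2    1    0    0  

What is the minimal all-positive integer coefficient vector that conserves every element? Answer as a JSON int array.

A: 2·1+2·7 = 16 | 5·0+4·4+4·0+6·0 = 16
R: 2·8+2·4 = 24 | 5·2+4·2+4·0+6·1 = 24
E: 2·7+2·8 = 30 | 5·0+4·2+4·4+6·1 = 30
D: 2·6+2·0 = 12 | 5·0+4·2+4·1+6·0 = 12
L: 2·0+2·7 = 14 | 5·2+4·1+4·0+6·0 = 14
gcd(2,2,5,4,4,6) = 1

Coefficients: [2, 2, 5, 4, 4, 6]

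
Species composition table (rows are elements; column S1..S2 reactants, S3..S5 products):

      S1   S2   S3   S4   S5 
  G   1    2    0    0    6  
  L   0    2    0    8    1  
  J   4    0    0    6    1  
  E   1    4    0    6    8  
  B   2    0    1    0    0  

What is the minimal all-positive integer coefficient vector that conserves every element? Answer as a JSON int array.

G: 2·1+5·2 = 12 | 4·0+1·0+2·6 = 12
L: 2·0+5·2 = 10 | 4·0+1·8+2·1 = 10
J: 2·4+5·0 = 8 | 4·0+1·6+2·1 = 8
E: 2·1+5·4 = 22 | 4·0+1·6+2·8 = 22
B: 2·2+5·0 = 4 | 4·1+1·0+2·0 = 4
gcd(2,5,4,1,2) = 1

Coefficients: [2, 5, 4, 1, 2]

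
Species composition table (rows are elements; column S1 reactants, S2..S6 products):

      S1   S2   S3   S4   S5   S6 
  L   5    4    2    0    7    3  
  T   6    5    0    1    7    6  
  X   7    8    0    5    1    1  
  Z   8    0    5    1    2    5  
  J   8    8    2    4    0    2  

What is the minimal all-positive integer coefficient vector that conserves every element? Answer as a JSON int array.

Coefficients: [6, 1, 5, 6, 1, 3]

L: 6·5 = 30 | 1·4+5·2+6·0+1·7+3·3 = 30
T: 6·6 = 36 | 1·5+5·0+6·1+1·7+3·6 = 36
X: 6·7 = 42 | 1·8+5·0+6·5+1·1+3·1 = 42
Z: 6·8 = 48 | 1·0+5·5+6·1+1·2+3·5 = 48
J: 6·8 = 48 | 1·8+5·2+6·4+1·0+3·2 = 48
gcd(6,1,5,6,1,3) = 1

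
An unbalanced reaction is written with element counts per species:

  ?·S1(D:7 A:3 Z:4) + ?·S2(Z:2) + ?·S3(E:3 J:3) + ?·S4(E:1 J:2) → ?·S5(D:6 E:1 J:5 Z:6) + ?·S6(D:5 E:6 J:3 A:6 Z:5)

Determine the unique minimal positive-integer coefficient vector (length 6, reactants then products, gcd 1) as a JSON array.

D: 4·7+6·0+3·0+6·0 = 28 | 3·6+2·5 = 28
E: 4·0+6·0+3·3+6·1 = 15 | 3·1+2·6 = 15
J: 4·0+6·0+3·3+6·2 = 21 | 3·5+2·3 = 21
A: 4·3+6·0+3·0+6·0 = 12 | 3·0+2·6 = 12
Z: 4·4+6·2+3·0+6·0 = 28 | 3·6+2·5 = 28
gcd(4,6,3,6,3,2) = 1

Coefficients: [4, 6, 3, 6, 3, 2]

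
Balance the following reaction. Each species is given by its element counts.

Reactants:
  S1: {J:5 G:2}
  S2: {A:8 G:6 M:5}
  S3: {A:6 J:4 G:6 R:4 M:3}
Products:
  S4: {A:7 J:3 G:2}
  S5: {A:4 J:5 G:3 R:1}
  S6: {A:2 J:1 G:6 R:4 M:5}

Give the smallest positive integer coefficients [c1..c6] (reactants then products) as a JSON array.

A: 2·0+1·8+5·6 = 38 | 2·7+4·4+4·2 = 38
J: 2·5+1·0+5·4 = 30 | 2·3+4·5+4·1 = 30
G: 2·2+1·6+5·6 = 40 | 2·2+4·3+4·6 = 40
R: 2·0+1·0+5·4 = 20 | 2·0+4·1+4·4 = 20
M: 2·0+1·5+5·3 = 20 | 2·0+4·0+4·5 = 20
gcd(2,1,5,2,4,4) = 1

Coefficients: [2, 1, 5, 2, 4, 4]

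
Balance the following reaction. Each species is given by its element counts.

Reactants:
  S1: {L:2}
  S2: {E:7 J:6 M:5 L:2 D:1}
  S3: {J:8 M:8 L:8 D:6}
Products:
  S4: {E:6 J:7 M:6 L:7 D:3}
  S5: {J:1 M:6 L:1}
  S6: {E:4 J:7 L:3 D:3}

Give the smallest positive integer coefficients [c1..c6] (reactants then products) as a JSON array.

Coefficients: [6, 6, 3, 5, 4, 3]

E: 6·0+6·7+3·0 = 42 | 5·6+4·0+3·4 = 42
J: 6·0+6·6+3·8 = 60 | 5·7+4·1+3·7 = 60
M: 6·0+6·5+3·8 = 54 | 5·6+4·6+3·0 = 54
L: 6·2+6·2+3·8 = 48 | 5·7+4·1+3·3 = 48
D: 6·0+6·1+3·6 = 24 | 5·3+4·0+3·3 = 24
gcd(6,6,3,5,4,3) = 1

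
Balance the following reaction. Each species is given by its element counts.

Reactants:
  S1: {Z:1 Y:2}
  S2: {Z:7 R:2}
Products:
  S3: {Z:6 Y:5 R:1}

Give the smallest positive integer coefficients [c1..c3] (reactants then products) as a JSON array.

Coefficients: [5, 1, 2]

Z: 5·1+1·7 = 12 | 2·6 = 12
Y: 5·2+1·0 = 10 | 2·5 = 10
R: 5·0+1·2 = 2 | 2·1 = 2
gcd(5,1,2) = 1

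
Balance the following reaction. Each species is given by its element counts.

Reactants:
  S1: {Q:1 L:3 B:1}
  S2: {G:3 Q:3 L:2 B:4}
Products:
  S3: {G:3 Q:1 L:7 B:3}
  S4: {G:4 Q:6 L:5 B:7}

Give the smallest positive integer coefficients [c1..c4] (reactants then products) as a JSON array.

G: 4·0+5·3 = 15 | 1·3+3·4 = 15
Q: 4·1+5·3 = 19 | 1·1+3·6 = 19
L: 4·3+5·2 = 22 | 1·7+3·5 = 22
B: 4·1+5·4 = 24 | 1·3+3·7 = 24
gcd(4,5,1,3) = 1

Coefficients: [4, 5, 1, 3]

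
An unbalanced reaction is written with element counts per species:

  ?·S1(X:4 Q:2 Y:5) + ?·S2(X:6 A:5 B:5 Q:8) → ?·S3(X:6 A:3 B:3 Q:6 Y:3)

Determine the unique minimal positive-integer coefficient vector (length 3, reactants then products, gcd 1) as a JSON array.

X: 3·4+3·6 = 30 | 5·6 = 30
A: 3·0+3·5 = 15 | 5·3 = 15
B: 3·0+3·5 = 15 | 5·3 = 15
Q: 3·2+3·8 = 30 | 5·6 = 30
Y: 3·5+3·0 = 15 | 5·3 = 15
gcd(3,3,5) = 1

Coefficients: [3, 3, 5]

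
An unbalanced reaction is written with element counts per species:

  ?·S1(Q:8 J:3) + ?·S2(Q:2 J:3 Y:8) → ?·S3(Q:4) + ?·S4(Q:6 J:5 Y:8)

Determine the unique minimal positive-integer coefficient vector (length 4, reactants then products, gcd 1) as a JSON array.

Q: 2·8+3·2 = 22 | 1·4+3·6 = 22
J: 2·3+3·3 = 15 | 1·0+3·5 = 15
Y: 2·0+3·8 = 24 | 1·0+3·8 = 24
gcd(2,3,1,3) = 1

Coefficients: [2, 3, 1, 3]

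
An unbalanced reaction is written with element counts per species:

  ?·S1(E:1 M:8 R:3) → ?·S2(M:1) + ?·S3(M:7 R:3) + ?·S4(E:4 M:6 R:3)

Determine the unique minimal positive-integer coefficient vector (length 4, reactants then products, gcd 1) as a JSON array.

E: 4·1 = 4 | 5·0+3·0+1·4 = 4
M: 4·8 = 32 | 5·1+3·7+1·6 = 32
R: 4·3 = 12 | 5·0+3·3+1·3 = 12
gcd(4,5,3,1) = 1

Coefficients: [4, 5, 3, 1]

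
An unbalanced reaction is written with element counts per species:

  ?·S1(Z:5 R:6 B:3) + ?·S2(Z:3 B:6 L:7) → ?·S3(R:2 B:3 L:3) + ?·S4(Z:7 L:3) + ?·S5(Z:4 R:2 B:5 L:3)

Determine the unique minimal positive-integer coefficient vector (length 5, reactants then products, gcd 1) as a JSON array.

Z: 2·5+3·3 = 19 | 3·0+1·7+3·4 = 19
R: 2·6+3·0 = 12 | 3·2+1·0+3·2 = 12
B: 2·3+3·6 = 24 | 3·3+1·0+3·5 = 24
L: 2·0+3·7 = 21 | 3·3+1·3+3·3 = 21
gcd(2,3,3,1,3) = 1

Coefficients: [2, 3, 3, 1, 3]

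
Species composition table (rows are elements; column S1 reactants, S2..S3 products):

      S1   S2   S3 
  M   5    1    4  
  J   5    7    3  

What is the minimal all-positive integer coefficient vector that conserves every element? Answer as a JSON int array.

M: 5·5 = 25 | 1·1+6·4 = 25
J: 5·5 = 25 | 1·7+6·3 = 25
gcd(5,1,6) = 1

Coefficients: [5, 1, 6]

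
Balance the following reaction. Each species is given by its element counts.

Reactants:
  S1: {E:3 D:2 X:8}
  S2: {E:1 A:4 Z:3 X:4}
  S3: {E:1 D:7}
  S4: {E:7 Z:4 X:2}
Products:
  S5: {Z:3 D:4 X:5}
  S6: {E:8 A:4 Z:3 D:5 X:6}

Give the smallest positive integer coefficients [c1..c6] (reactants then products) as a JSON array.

Coefficients: [3, 5, 5, 3, 4, 5]

E: 3·3+5·1+5·1+3·7 = 40 | 4·0+5·8 = 40
A: 3·0+5·4+5·0+3·0 = 20 | 4·0+5·4 = 20
Z: 3·0+5·3+5·0+3·4 = 27 | 4·3+5·3 = 27
D: 3·2+5·0+5·7+3·0 = 41 | 4·4+5·5 = 41
X: 3·8+5·4+5·0+3·2 = 50 | 4·5+5·6 = 50
gcd(3,5,5,3,4,5) = 1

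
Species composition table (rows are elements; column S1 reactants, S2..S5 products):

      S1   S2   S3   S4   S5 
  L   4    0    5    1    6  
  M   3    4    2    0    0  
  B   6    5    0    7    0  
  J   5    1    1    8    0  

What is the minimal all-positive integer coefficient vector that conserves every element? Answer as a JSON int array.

L: 6·4 = 24 | 3·0+3·5+3·1+1·6 = 24
M: 6·3 = 18 | 3·4+3·2+3·0+1·0 = 18
B: 6·6 = 36 | 3·5+3·0+3·7+1·0 = 36
J: 6·5 = 30 | 3·1+3·1+3·8+1·0 = 30
gcd(6,3,3,3,1) = 1

Coefficients: [6, 3, 3, 3, 1]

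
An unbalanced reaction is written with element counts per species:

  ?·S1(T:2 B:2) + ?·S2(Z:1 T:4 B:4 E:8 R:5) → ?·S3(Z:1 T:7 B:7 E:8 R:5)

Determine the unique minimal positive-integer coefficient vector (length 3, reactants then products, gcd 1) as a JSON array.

Coefficients: [3, 2, 2]

Z: 3·0+2·1 = 2 | 2·1 = 2
T: 3·2+2·4 = 14 | 2·7 = 14
B: 3·2+2·4 = 14 | 2·7 = 14
E: 3·0+2·8 = 16 | 2·8 = 16
R: 3·0+2·5 = 10 | 2·5 = 10
gcd(3,2,2) = 1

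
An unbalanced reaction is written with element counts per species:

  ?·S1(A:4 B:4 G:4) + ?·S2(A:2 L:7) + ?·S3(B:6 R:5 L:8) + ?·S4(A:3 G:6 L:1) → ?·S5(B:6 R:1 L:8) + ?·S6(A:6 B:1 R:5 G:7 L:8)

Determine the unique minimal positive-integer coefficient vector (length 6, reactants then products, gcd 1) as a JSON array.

A: 1·4+4·2+5·0+4·3 = 24 | 5·0+4·6 = 24
B: 1·4+4·0+5·6+4·0 = 34 | 5·6+4·1 = 34
R: 1·0+4·0+5·5+4·0 = 25 | 5·1+4·5 = 25
G: 1·4+4·0+5·0+4·6 = 28 | 5·0+4·7 = 28
L: 1·0+4·7+5·8+4·1 = 72 | 5·8+4·8 = 72
gcd(1,4,5,4,5,4) = 1

Coefficients: [1, 4, 5, 4, 5, 4]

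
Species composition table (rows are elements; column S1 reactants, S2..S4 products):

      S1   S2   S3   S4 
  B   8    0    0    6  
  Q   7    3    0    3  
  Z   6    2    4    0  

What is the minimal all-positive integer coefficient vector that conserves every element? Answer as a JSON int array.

Coefficients: [3, 3, 3, 4]

B: 3·8 = 24 | 3·0+3·0+4·6 = 24
Q: 3·7 = 21 | 3·3+3·0+4·3 = 21
Z: 3·6 = 18 | 3·2+3·4+4·0 = 18
gcd(3,3,3,4) = 1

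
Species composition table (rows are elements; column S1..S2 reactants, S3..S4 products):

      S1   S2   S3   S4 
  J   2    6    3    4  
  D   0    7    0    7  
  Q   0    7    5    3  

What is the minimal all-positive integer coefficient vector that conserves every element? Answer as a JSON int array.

Coefficients: [1, 5, 4, 5]

J: 1·2+5·6 = 32 | 4·3+5·4 = 32
D: 1·0+5·7 = 35 | 4·0+5·7 = 35
Q: 1·0+5·7 = 35 | 4·5+5·3 = 35
gcd(1,5,4,5) = 1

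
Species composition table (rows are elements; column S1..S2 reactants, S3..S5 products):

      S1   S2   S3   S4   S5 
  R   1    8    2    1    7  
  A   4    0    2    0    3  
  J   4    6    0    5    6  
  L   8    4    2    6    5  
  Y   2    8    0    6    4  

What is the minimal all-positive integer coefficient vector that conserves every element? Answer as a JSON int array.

Coefficients: [6, 5, 6, 6, 4]

R: 6·1+5·8 = 46 | 6·2+6·1+4·7 = 46
A: 6·4+5·0 = 24 | 6·2+6·0+4·3 = 24
J: 6·4+5·6 = 54 | 6·0+6·5+4·6 = 54
L: 6·8+5·4 = 68 | 6·2+6·6+4·5 = 68
Y: 6·2+5·8 = 52 | 6·0+6·6+4·4 = 52
gcd(6,5,6,6,4) = 1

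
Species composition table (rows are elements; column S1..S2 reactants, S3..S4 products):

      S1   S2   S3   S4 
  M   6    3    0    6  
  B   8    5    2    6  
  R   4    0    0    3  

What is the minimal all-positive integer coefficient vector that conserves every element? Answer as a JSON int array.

M: 3·6+2·3 = 24 | 5·0+4·6 = 24
B: 3·8+2·5 = 34 | 5·2+4·6 = 34
R: 3·4+2·0 = 12 | 5·0+4·3 = 12
gcd(3,2,5,4) = 1

Coefficients: [3, 2, 5, 4]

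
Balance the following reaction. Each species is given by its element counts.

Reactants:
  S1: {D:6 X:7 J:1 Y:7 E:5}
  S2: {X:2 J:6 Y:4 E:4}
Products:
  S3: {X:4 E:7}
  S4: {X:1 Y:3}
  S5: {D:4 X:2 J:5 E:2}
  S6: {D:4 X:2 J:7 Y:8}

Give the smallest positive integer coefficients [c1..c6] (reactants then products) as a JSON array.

D: 4·6+6·0 = 24 | 6·0+4·0+1·4+5·4 = 24
X: 4·7+6·2 = 40 | 6·4+4·1+1·2+5·2 = 40
J: 4·1+6·6 = 40 | 6·0+4·0+1·5+5·7 = 40
Y: 4·7+6·4 = 52 | 6·0+4·3+1·0+5·8 = 52
E: 4·5+6·4 = 44 | 6·7+4·0+1·2+5·0 = 44
gcd(4,6,6,4,1,5) = 1

Coefficients: [4, 6, 6, 4, 1, 5]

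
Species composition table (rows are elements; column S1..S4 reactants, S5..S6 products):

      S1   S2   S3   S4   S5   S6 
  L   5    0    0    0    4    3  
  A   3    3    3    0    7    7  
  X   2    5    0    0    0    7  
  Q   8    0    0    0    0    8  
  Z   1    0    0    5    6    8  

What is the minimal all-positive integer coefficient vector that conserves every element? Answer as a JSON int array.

Coefficients: [2, 2, 3, 4, 1, 2]

L: 2·5+2·0+3·0+4·0 = 10 | 1·4+2·3 = 10
A: 2·3+2·3+3·3+4·0 = 21 | 1·7+2·7 = 21
X: 2·2+2·5+3·0+4·0 = 14 | 1·0+2·7 = 14
Q: 2·8+2·0+3·0+4·0 = 16 | 1·0+2·8 = 16
Z: 2·1+2·0+3·0+4·5 = 22 | 1·6+2·8 = 22
gcd(2,2,3,4,1,2) = 1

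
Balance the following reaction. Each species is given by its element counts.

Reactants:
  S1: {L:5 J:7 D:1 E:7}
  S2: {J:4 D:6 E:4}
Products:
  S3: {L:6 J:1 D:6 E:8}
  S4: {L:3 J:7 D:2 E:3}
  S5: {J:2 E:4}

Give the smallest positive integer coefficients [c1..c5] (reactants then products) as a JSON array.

Coefficients: [6, 3, 2, 6, 5]

L: 6·5+3·0 = 30 | 2·6+6·3+5·0 = 30
J: 6·7+3·4 = 54 | 2·1+6·7+5·2 = 54
D: 6·1+3·6 = 24 | 2·6+6·2+5·0 = 24
E: 6·7+3·4 = 54 | 2·8+6·3+5·4 = 54
gcd(6,3,2,6,5) = 1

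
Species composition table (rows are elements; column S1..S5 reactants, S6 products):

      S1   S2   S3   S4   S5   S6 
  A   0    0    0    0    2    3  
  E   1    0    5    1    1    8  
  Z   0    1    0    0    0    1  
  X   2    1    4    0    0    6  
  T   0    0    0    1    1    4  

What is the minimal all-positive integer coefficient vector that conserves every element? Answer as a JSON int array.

A: 3·0+2·0+1·0+5·0+3·2 = 6 | 2·3 = 6
E: 3·1+2·0+1·5+5·1+3·1 = 16 | 2·8 = 16
Z: 3·0+2·1+1·0+5·0+3·0 = 2 | 2·1 = 2
X: 3·2+2·1+1·4+5·0+3·0 = 12 | 2·6 = 12
T: 3·0+2·0+1·0+5·1+3·1 = 8 | 2·4 = 8
gcd(3,2,1,5,3,2) = 1

Coefficients: [3, 2, 1, 5, 3, 2]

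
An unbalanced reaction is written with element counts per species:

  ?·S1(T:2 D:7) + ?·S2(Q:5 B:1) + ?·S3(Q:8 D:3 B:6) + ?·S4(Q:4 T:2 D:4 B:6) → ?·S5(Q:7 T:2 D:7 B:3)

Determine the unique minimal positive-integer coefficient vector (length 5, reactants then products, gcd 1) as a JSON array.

Q: 5·0+6·5+1·8+1·4 = 42 | 6·7 = 42
T: 5·2+6·0+1·0+1·2 = 12 | 6·2 = 12
D: 5·7+6·0+1·3+1·4 = 42 | 6·7 = 42
B: 5·0+6·1+1·6+1·6 = 18 | 6·3 = 18
gcd(5,6,1,1,6) = 1

Coefficients: [5, 6, 1, 1, 6]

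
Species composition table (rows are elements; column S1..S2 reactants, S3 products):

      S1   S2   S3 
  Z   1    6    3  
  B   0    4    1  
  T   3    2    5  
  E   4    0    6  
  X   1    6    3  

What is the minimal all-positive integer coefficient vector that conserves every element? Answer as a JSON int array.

Coefficients: [6, 1, 4]

Z: 6·1+1·6 = 12 | 4·3 = 12
B: 6·0+1·4 = 4 | 4·1 = 4
T: 6·3+1·2 = 20 | 4·5 = 20
E: 6·4+1·0 = 24 | 4·6 = 24
X: 6·1+1·6 = 12 | 4·3 = 12
gcd(6,1,4) = 1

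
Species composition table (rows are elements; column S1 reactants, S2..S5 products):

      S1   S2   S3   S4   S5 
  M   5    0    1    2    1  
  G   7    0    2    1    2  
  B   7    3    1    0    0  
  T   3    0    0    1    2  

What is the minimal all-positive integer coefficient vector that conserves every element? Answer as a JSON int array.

Coefficients: [3, 5, 6, 3, 3]

M: 3·5 = 15 | 5·0+6·1+3·2+3·1 = 15
G: 3·7 = 21 | 5·0+6·2+3·1+3·2 = 21
B: 3·7 = 21 | 5·3+6·1+3·0+3·0 = 21
T: 3·3 = 9 | 5·0+6·0+3·1+3·2 = 9
gcd(3,5,6,3,3) = 1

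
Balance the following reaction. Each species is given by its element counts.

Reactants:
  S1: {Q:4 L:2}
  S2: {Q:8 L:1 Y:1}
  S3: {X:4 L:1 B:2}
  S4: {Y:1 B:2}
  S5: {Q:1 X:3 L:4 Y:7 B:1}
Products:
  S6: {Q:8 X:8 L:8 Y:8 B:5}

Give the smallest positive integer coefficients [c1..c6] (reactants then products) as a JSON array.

Coefficients: [5, 1, 5, 3, 4, 4]

Q: 5·4+1·8+5·0+3·0+4·1 = 32 | 4·8 = 32
X: 5·0+1·0+5·4+3·0+4·3 = 32 | 4·8 = 32
L: 5·2+1·1+5·1+3·0+4·4 = 32 | 4·8 = 32
Y: 5·0+1·1+5·0+3·1+4·7 = 32 | 4·8 = 32
B: 5·0+1·0+5·2+3·2+4·1 = 20 | 4·5 = 20
gcd(5,1,5,3,4,4) = 1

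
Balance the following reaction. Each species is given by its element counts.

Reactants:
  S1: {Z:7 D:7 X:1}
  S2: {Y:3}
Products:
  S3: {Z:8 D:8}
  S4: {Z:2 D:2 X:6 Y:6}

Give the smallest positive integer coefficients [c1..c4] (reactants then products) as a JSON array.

Z: 6·7+2·0 = 42 | 5·8+1·2 = 42
D: 6·7+2·0 = 42 | 5·8+1·2 = 42
X: 6·1+2·0 = 6 | 5·0+1·6 = 6
Y: 6·0+2·3 = 6 | 5·0+1·6 = 6
gcd(6,2,5,1) = 1

Coefficients: [6, 2, 5, 1]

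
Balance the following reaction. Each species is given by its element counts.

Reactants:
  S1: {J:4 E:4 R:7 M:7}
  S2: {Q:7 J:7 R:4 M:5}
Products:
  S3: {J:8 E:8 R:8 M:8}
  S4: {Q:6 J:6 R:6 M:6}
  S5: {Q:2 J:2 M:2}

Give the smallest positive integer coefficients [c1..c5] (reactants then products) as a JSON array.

Coefficients: [4, 6, 2, 6, 3]

Q: 4·0+6·7 = 42 | 2·0+6·6+3·2 = 42
J: 4·4+6·7 = 58 | 2·8+6·6+3·2 = 58
E: 4·4+6·0 = 16 | 2·8+6·0+3·0 = 16
R: 4·7+6·4 = 52 | 2·8+6·6+3·0 = 52
M: 4·7+6·5 = 58 | 2·8+6·6+3·2 = 58
gcd(4,6,2,6,3) = 1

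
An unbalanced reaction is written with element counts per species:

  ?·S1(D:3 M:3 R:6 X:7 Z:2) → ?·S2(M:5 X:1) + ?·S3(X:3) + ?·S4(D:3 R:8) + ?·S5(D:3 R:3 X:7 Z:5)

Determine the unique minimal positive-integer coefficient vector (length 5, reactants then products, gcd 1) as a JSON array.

Coefficients: [5, 3, 6, 3, 2]

D: 5·3 = 15 | 3·0+6·0+3·3+2·3 = 15
M: 5·3 = 15 | 3·5+6·0+3·0+2·0 = 15
R: 5·6 = 30 | 3·0+6·0+3·8+2·3 = 30
X: 5·7 = 35 | 3·1+6·3+3·0+2·7 = 35
Z: 5·2 = 10 | 3·0+6·0+3·0+2·5 = 10
gcd(5,3,6,3,2) = 1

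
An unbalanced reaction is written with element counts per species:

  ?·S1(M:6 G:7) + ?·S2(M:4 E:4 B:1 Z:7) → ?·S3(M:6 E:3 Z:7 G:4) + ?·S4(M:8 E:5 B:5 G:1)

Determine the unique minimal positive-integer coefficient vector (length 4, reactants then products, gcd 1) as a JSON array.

Coefficients: [3, 5, 5, 1]

M: 3·6+5·4 = 38 | 5·6+1·8 = 38
E: 3·0+5·4 = 20 | 5·3+1·5 = 20
B: 3·0+5·1 = 5 | 5·0+1·5 = 5
Z: 3·0+5·7 = 35 | 5·7+1·0 = 35
G: 3·7+5·0 = 21 | 5·4+1·1 = 21
gcd(3,5,5,1) = 1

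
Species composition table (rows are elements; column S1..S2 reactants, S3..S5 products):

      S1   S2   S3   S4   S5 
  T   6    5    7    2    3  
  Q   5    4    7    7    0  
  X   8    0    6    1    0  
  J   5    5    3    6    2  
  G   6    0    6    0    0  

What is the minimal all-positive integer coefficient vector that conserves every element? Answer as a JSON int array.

Coefficients: [1, 4, 1, 2, 5]

T: 1·6+4·5 = 26 | 1·7+2·2+5·3 = 26
Q: 1·5+4·4 = 21 | 1·7+2·7+5·0 = 21
X: 1·8+4·0 = 8 | 1·6+2·1+5·0 = 8
J: 1·5+4·5 = 25 | 1·3+2·6+5·2 = 25
G: 1·6+4·0 = 6 | 1·6+2·0+5·0 = 6
gcd(1,4,1,2,5) = 1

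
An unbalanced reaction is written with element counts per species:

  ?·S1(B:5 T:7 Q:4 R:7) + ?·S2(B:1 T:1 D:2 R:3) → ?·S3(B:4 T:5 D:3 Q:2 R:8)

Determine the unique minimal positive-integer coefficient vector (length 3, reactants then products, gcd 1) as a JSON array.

B: 1·5+3·1 = 8 | 2·4 = 8
T: 1·7+3·1 = 10 | 2·5 = 10
D: 1·0+3·2 = 6 | 2·3 = 6
Q: 1·4+3·0 = 4 | 2·2 = 4
R: 1·7+3·3 = 16 | 2·8 = 16
gcd(1,3,2) = 1

Coefficients: [1, 3, 2]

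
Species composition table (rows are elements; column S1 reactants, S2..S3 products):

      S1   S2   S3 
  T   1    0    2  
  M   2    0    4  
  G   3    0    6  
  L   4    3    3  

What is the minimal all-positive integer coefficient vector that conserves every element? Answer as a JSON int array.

Coefficients: [6, 5, 3]

T: 6·1 = 6 | 5·0+3·2 = 6
M: 6·2 = 12 | 5·0+3·4 = 12
G: 6·3 = 18 | 5·0+3·6 = 18
L: 6·4 = 24 | 5·3+3·3 = 24
gcd(6,5,3) = 1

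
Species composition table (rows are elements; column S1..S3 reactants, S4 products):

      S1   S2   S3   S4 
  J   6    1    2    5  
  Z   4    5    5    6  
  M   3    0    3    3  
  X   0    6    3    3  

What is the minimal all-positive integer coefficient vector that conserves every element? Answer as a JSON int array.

Coefficients: [2, 1, 1, 3]

J: 2·6+1·1+1·2 = 15 | 3·5 = 15
Z: 2·4+1·5+1·5 = 18 | 3·6 = 18
M: 2·3+1·0+1·3 = 9 | 3·3 = 9
X: 2·0+1·6+1·3 = 9 | 3·3 = 9
gcd(2,1,1,3) = 1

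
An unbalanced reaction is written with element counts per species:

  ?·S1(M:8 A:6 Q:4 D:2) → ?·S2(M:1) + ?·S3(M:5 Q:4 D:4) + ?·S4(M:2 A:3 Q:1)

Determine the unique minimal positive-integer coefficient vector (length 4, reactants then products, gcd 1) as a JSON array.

M: 2·8 = 16 | 3·1+1·5+4·2 = 16
A: 2·6 = 12 | 3·0+1·0+4·3 = 12
Q: 2·4 = 8 | 3·0+1·4+4·1 = 8
D: 2·2 = 4 | 3·0+1·4+4·0 = 4
gcd(2,3,1,4) = 1

Coefficients: [2, 3, 1, 4]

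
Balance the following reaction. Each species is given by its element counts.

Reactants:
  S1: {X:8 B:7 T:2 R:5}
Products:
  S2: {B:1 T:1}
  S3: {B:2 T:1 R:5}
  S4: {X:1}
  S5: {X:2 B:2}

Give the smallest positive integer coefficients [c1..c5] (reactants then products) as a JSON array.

Coefficients: [1, 1, 1, 4, 2]

X: 1·8 = 8 | 1·0+1·0+4·1+2·2 = 8
B: 1·7 = 7 | 1·1+1·2+4·0+2·2 = 7
T: 1·2 = 2 | 1·1+1·1+4·0+2·0 = 2
R: 1·5 = 5 | 1·0+1·5+4·0+2·0 = 5
gcd(1,1,1,4,2) = 1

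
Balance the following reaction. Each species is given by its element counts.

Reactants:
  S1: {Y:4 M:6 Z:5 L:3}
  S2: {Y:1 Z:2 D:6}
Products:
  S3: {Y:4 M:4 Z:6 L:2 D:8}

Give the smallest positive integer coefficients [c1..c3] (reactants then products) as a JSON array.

Coefficients: [2, 4, 3]

Y: 2·4+4·1 = 12 | 3·4 = 12
M: 2·6+4·0 = 12 | 3·4 = 12
Z: 2·5+4·2 = 18 | 3·6 = 18
L: 2·3+4·0 = 6 | 3·2 = 6
D: 2·0+4·6 = 24 | 3·8 = 24
gcd(2,4,3) = 1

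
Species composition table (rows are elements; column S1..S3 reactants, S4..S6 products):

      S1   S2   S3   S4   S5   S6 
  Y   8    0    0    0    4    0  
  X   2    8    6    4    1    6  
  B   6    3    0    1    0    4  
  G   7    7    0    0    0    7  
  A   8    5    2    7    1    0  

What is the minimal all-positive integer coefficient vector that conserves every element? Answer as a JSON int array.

Coefficients: [3, 1, 6, 5, 6, 4]

Y: 3·8+1·0+6·0 = 24 | 5·0+6·4+4·0 = 24
X: 3·2+1·8+6·6 = 50 | 5·4+6·1+4·6 = 50
B: 3·6+1·3+6·0 = 21 | 5·1+6·0+4·4 = 21
G: 3·7+1·7+6·0 = 28 | 5·0+6·0+4·7 = 28
A: 3·8+1·5+6·2 = 41 | 5·7+6·1+4·0 = 41
gcd(3,1,6,5,6,4) = 1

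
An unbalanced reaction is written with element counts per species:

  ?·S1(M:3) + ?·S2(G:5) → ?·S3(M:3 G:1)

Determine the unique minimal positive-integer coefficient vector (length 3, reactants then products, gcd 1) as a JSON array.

Coefficients: [5, 1, 5]

M: 5·3+1·0 = 15 | 5·3 = 15
G: 5·0+1·5 = 5 | 5·1 = 5
gcd(5,1,5) = 1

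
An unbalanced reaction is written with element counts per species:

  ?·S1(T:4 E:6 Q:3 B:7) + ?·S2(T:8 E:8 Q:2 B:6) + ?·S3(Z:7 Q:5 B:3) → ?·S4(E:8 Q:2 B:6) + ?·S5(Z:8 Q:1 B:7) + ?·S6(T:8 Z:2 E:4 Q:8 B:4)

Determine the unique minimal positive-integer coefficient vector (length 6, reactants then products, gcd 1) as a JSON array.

T: 6·4+2·8+6·0 = 40 | 4·0+4·0+5·8 = 40
Z: 6·0+2·0+6·7 = 42 | 4·0+4·8+5·2 = 42
E: 6·6+2·8+6·0 = 52 | 4·8+4·0+5·4 = 52
Q: 6·3+2·2+6·5 = 52 | 4·2+4·1+5·8 = 52
B: 6·7+2·6+6·3 = 72 | 4·6+4·7+5·4 = 72
gcd(6,2,6,4,4,5) = 1

Coefficients: [6, 2, 6, 4, 4, 5]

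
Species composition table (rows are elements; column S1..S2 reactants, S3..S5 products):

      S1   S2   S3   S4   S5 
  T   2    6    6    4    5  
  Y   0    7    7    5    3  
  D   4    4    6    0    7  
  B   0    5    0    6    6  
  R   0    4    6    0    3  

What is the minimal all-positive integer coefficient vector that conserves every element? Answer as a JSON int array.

Coefficients: [2, 6, 3, 3, 2]

T: 2·2+6·6 = 40 | 3·6+3·4+2·5 = 40
Y: 2·0+6·7 = 42 | 3·7+3·5+2·3 = 42
D: 2·4+6·4 = 32 | 3·6+3·0+2·7 = 32
B: 2·0+6·5 = 30 | 3·0+3·6+2·6 = 30
R: 2·0+6·4 = 24 | 3·6+3·0+2·3 = 24
gcd(2,6,3,3,2) = 1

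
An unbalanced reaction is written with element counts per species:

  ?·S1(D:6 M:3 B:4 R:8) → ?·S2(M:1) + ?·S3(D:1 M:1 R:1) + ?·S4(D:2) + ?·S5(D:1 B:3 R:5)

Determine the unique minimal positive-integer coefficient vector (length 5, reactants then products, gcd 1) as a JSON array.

D: 3·6 = 18 | 5·0+4·1+5·2+4·1 = 18
M: 3·3 = 9 | 5·1+4·1+5·0+4·0 = 9
B: 3·4 = 12 | 5·0+4·0+5·0+4·3 = 12
R: 3·8 = 24 | 5·0+4·1+5·0+4·5 = 24
gcd(3,5,4,5,4) = 1

Coefficients: [3, 5, 4, 5, 4]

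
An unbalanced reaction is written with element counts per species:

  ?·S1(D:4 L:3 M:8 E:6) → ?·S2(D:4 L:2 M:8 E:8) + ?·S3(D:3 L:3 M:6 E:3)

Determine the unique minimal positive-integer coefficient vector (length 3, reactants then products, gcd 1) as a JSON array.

Coefficients: [6, 3, 4]

D: 6·4 = 24 | 3·4+4·3 = 24
L: 6·3 = 18 | 3·2+4·3 = 18
M: 6·8 = 48 | 3·8+4·6 = 48
E: 6·6 = 36 | 3·8+4·3 = 36
gcd(6,3,4) = 1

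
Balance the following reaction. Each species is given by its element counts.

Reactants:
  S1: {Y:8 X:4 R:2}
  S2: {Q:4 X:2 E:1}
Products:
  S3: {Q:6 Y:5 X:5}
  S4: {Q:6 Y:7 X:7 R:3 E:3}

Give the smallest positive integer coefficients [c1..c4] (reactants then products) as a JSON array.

Coefficients: [3, 6, 2, 2]

Q: 3·0+6·4 = 24 | 2·6+2·6 = 24
Y: 3·8+6·0 = 24 | 2·5+2·7 = 24
X: 3·4+6·2 = 24 | 2·5+2·7 = 24
R: 3·2+6·0 = 6 | 2·0+2·3 = 6
E: 3·0+6·1 = 6 | 2·0+2·3 = 6
gcd(3,6,2,2) = 1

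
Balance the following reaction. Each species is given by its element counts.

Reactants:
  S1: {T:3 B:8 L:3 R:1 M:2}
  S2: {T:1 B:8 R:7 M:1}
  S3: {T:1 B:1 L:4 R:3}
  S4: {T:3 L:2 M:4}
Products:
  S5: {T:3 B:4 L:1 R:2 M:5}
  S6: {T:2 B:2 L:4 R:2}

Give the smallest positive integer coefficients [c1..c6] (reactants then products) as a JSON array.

T: 2·3+2·1+2·1+6·3 = 28 | 6·3+5·2 = 28
B: 2·8+2·8+2·1+6·0 = 34 | 6·4+5·2 = 34
L: 2·3+2·0+2·4+6·2 = 26 | 6·1+5·4 = 26
R: 2·1+2·7+2·3+6·0 = 22 | 6·2+5·2 = 22
M: 2·2+2·1+2·0+6·4 = 30 | 6·5+5·0 = 30
gcd(2,2,2,6,6,5) = 1

Coefficients: [2, 2, 2, 6, 6, 5]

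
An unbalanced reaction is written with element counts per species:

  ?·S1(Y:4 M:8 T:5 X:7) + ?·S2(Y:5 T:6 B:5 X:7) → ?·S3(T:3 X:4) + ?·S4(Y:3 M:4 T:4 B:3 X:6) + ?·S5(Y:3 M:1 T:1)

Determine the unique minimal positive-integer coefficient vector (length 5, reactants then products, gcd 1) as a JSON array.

Coefficients: [3, 3, 3, 5, 4]

Y: 3·4+3·5 = 27 | 3·0+5·3+4·3 = 27
M: 3·8+3·0 = 24 | 3·0+5·4+4·1 = 24
T: 3·5+3·6 = 33 | 3·3+5·4+4·1 = 33
B: 3·0+3·5 = 15 | 3·0+5·3+4·0 = 15
X: 3·7+3·7 = 42 | 3·4+5·6+4·0 = 42
gcd(3,3,3,5,4) = 1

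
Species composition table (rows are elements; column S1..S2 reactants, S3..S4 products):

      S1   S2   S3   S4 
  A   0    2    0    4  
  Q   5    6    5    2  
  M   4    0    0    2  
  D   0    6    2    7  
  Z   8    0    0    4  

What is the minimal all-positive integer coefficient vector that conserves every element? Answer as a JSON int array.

Coefficients: [1, 4, 5, 2]

A: 1·0+4·2 = 8 | 5·0+2·4 = 8
Q: 1·5+4·6 = 29 | 5·5+2·2 = 29
M: 1·4+4·0 = 4 | 5·0+2·2 = 4
D: 1·0+4·6 = 24 | 5·2+2·7 = 24
Z: 1·8+4·0 = 8 | 5·0+2·4 = 8
gcd(1,4,5,2) = 1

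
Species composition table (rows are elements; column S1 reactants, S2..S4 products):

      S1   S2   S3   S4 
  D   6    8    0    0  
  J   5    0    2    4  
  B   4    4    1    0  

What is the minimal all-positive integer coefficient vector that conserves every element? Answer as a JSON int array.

Coefficients: [4, 3, 4, 3]

D: 4·6 = 24 | 3·8+4·0+3·0 = 24
J: 4·5 = 20 | 3·0+4·2+3·4 = 20
B: 4·4 = 16 | 3·4+4·1+3·0 = 16
gcd(4,3,4,3) = 1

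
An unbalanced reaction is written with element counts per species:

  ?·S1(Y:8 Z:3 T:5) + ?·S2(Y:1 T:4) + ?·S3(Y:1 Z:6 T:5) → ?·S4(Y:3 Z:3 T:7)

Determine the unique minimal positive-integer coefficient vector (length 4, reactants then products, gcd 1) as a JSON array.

Coefficients: [1, 5, 2, 5]

Y: 1·8+5·1+2·1 = 15 | 5·3 = 15
Z: 1·3+5·0+2·6 = 15 | 5·3 = 15
T: 1·5+5·4+2·5 = 35 | 5·7 = 35
gcd(1,5,2,5) = 1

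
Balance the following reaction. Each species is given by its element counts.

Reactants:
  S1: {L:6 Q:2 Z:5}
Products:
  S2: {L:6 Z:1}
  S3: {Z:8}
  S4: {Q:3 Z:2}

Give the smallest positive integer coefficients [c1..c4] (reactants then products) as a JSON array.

L: 3·6 = 18 | 3·6+1·0+2·0 = 18
Q: 3·2 = 6 | 3·0+1·0+2·3 = 6
Z: 3·5 = 15 | 3·1+1·8+2·2 = 15
gcd(3,3,1,2) = 1

Coefficients: [3, 3, 1, 2]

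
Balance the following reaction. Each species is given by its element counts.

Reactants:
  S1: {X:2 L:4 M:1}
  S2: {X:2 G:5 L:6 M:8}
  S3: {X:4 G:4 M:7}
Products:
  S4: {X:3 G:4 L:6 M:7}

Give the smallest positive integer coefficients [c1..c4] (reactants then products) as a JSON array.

Coefficients: [3, 4, 1, 6]

X: 3·2+4·2+1·4 = 18 | 6·3 = 18
G: 3·0+4·5+1·4 = 24 | 6·4 = 24
L: 3·4+4·6+1·0 = 36 | 6·6 = 36
M: 3·1+4·8+1·7 = 42 | 6·7 = 42
gcd(3,4,1,6) = 1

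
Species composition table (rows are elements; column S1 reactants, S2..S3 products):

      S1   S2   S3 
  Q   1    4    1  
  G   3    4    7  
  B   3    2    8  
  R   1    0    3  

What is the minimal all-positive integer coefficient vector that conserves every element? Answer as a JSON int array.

Coefficients: [6, 1, 2]

Q: 6·1 = 6 | 1·4+2·1 = 6
G: 6·3 = 18 | 1·4+2·7 = 18
B: 6·3 = 18 | 1·2+2·8 = 18
R: 6·1 = 6 | 1·0+2·3 = 6
gcd(6,1,2) = 1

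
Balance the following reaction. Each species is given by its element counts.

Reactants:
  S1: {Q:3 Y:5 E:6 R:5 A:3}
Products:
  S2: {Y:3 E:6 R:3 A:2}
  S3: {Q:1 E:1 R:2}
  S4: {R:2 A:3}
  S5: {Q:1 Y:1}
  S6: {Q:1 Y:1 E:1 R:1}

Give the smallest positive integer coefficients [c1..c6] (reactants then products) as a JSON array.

Q: 4·3 = 12 | 3·0+1·1+2·0+6·1+5·1 = 12
Y: 4·5 = 20 | 3·3+1·0+2·0+6·1+5·1 = 20
E: 4·6 = 24 | 3·6+1·1+2·0+6·0+5·1 = 24
R: 4·5 = 20 | 3·3+1·2+2·2+6·0+5·1 = 20
A: 4·3 = 12 | 3·2+1·0+2·3+6·0+5·0 = 12
gcd(4,3,1,2,6,5) = 1

Coefficients: [4, 3, 1, 2, 6, 5]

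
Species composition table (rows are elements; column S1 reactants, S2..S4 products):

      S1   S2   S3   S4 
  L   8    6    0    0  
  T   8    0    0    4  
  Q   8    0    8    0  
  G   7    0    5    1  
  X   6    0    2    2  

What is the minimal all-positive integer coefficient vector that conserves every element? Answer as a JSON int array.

L: 3·8 = 24 | 4·6+3·0+6·0 = 24
T: 3·8 = 24 | 4·0+3·0+6·4 = 24
Q: 3·8 = 24 | 4·0+3·8+6·0 = 24
G: 3·7 = 21 | 4·0+3·5+6·1 = 21
X: 3·6 = 18 | 4·0+3·2+6·2 = 18
gcd(3,4,3,6) = 1

Coefficients: [3, 4, 3, 6]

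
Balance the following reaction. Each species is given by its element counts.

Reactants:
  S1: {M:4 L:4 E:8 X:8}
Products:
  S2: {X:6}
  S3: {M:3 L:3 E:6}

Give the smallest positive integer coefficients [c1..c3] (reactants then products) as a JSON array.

M: 3·4 = 12 | 4·0+4·3 = 12
L: 3·4 = 12 | 4·0+4·3 = 12
E: 3·8 = 24 | 4·0+4·6 = 24
X: 3·8 = 24 | 4·6+4·0 = 24
gcd(3,4,4) = 1

Coefficients: [3, 4, 4]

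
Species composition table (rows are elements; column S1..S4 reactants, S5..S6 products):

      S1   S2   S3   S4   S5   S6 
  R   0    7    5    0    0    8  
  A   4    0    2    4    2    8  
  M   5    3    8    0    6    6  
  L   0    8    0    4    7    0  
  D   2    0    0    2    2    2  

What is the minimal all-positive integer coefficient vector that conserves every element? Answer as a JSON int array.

Coefficients: [4, 2, 2, 3, 4, 3]

R: 4·0+2·7+2·5+3·0 = 24 | 4·0+3·8 = 24
A: 4·4+2·0+2·2+3·4 = 32 | 4·2+3·8 = 32
M: 4·5+2·3+2·8+3·0 = 42 | 4·6+3·6 = 42
L: 4·0+2·8+2·0+3·4 = 28 | 4·7+3·0 = 28
D: 4·2+2·0+2·0+3·2 = 14 | 4·2+3·2 = 14
gcd(4,2,2,3,4,3) = 1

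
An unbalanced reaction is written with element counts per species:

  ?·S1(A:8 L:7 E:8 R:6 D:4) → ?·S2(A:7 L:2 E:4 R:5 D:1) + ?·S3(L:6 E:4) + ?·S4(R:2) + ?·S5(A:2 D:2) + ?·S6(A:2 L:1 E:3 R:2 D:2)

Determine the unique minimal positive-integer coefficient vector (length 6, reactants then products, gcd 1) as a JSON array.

A: 6·8 = 48 | 4·7+5·0+4·0+6·2+4·2 = 48
L: 6·7 = 42 | 4·2+5·6+4·0+6·0+4·1 = 42
E: 6·8 = 48 | 4·4+5·4+4·0+6·0+4·3 = 48
R: 6·6 = 36 | 4·5+5·0+4·2+6·0+4·2 = 36
D: 6·4 = 24 | 4·1+5·0+4·0+6·2+4·2 = 24
gcd(6,4,5,4,6,4) = 1

Coefficients: [6, 4, 5, 4, 6, 4]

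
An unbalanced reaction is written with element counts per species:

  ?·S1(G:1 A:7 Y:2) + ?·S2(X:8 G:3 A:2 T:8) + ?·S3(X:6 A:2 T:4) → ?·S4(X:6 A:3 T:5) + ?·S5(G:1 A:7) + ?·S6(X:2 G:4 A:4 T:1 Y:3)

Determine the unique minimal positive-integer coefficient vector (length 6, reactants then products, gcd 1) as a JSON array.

Coefficients: [3, 2, 4, 6, 1, 2]

X: 3·0+2·8+4·6 = 40 | 6·6+1·0+2·2 = 40
G: 3·1+2·3+4·0 = 9 | 6·0+1·1+2·4 = 9
A: 3·7+2·2+4·2 = 33 | 6·3+1·7+2·4 = 33
T: 3·0+2·8+4·4 = 32 | 6·5+1·0+2·1 = 32
Y: 3·2+2·0+4·0 = 6 | 6·0+1·0+2·3 = 6
gcd(3,2,4,6,1,2) = 1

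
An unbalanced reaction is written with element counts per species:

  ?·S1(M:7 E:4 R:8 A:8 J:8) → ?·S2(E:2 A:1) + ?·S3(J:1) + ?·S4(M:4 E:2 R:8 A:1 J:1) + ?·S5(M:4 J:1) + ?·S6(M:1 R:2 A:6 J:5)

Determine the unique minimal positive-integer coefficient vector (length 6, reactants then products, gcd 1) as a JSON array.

Coefficients: [4, 5, 6, 3, 3, 4]

M: 4·7 = 28 | 5·0+6·0+3·4+3·4+4·1 = 28
E: 4·4 = 16 | 5·2+6·0+3·2+3·0+4·0 = 16
R: 4·8 = 32 | 5·0+6·0+3·8+3·0+4·2 = 32
A: 4·8 = 32 | 5·1+6·0+3·1+3·0+4·6 = 32
J: 4·8 = 32 | 5·0+6·1+3·1+3·1+4·5 = 32
gcd(4,5,6,3,3,4) = 1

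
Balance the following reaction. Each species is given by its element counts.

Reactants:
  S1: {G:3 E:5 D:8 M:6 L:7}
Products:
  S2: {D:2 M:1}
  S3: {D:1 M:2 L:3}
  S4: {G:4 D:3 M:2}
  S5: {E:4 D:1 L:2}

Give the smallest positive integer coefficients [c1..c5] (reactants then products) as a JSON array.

Coefficients: [4, 6, 6, 3, 5]

G: 4·3 = 12 | 6·0+6·0+3·4+5·0 = 12
E: 4·5 = 20 | 6·0+6·0+3·0+5·4 = 20
D: 4·8 = 32 | 6·2+6·1+3·3+5·1 = 32
M: 4·6 = 24 | 6·1+6·2+3·2+5·0 = 24
L: 4·7 = 28 | 6·0+6·3+3·0+5·2 = 28
gcd(4,6,6,3,5) = 1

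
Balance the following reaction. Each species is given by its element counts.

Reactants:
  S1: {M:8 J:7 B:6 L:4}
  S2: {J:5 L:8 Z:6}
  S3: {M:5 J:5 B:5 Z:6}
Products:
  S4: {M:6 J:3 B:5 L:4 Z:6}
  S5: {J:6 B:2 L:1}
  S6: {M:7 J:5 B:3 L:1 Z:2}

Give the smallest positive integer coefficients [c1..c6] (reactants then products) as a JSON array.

Coefficients: [4, 2, 5, 6, 5, 3]

M: 4·8+2·0+5·5 = 57 | 6·6+5·0+3·7 = 57
J: 4·7+2·5+5·5 = 63 | 6·3+5·6+3·5 = 63
B: 4·6+2·0+5·5 = 49 | 6·5+5·2+3·3 = 49
L: 4·4+2·8+5·0 = 32 | 6·4+5·1+3·1 = 32
Z: 4·0+2·6+5·6 = 42 | 6·6+5·0+3·2 = 42
gcd(4,2,5,6,5,3) = 1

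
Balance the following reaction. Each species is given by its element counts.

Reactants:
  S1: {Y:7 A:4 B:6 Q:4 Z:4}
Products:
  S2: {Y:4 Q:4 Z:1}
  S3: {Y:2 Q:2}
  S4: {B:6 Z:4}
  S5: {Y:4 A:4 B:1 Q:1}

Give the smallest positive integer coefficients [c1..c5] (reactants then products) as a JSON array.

Y: 6·7 = 42 | 4·4+1·2+5·0+6·4 = 42
A: 6·4 = 24 | 4·0+1·0+5·0+6·4 = 24
B: 6·6 = 36 | 4·0+1·0+5·6+6·1 = 36
Q: 6·4 = 24 | 4·4+1·2+5·0+6·1 = 24
Z: 6·4 = 24 | 4·1+1·0+5·4+6·0 = 24
gcd(6,4,1,5,6) = 1

Coefficients: [6, 4, 1, 5, 6]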